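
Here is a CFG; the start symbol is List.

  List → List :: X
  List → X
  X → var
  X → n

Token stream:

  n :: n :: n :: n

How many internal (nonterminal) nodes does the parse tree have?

8

[List [List [List [List [X n]] :: [X n]] :: [X n]] :: [X n]]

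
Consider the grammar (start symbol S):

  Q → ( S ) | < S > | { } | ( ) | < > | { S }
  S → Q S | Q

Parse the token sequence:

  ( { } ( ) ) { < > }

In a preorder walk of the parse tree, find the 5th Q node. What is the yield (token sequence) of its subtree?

< >

[S [Q ( [S [Q { }] [S [Q ( )]]] )] [S [Q { [S [Q < >]] }]]]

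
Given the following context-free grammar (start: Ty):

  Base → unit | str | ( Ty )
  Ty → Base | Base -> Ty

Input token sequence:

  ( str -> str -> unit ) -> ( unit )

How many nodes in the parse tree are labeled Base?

[Ty [Base ( [Ty [Base str] -> [Ty [Base str] -> [Ty [Base unit]]]] )] -> [Ty [Base ( [Ty [Base unit]] )]]]

6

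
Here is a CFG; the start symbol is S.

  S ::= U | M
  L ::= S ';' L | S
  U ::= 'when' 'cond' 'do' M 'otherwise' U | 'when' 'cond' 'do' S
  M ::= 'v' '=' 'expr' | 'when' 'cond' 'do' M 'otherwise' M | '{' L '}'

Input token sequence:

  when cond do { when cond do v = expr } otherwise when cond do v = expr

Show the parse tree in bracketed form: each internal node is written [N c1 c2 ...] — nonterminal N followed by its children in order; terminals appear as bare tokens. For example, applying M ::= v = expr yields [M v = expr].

[S [U when cond do [M { [L [S [U when cond do [S [M v = expr]]]]] }] otherwise [U when cond do [S [M v = expr]]]]]

S
U
when cond do M otherwise U
when cond do { L } otherwise U
when cond do { S } otherwise U
when cond do { U } otherwise U
when cond do { when cond do S } otherwise U
when cond do { when cond do M } otherwise U
when cond do { when cond do v = expr } otherwise U
when cond do { when cond do v = expr } otherwise when cond do S
when cond do { when cond do v = expr } otherwise when cond do M
when cond do { when cond do v = expr } otherwise when cond do v = expr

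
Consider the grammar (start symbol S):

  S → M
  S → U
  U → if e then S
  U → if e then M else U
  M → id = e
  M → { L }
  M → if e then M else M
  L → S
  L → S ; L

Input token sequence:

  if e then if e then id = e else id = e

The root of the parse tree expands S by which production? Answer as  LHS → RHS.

[S [U if e then [S [M if e then [M id = e] else [M id = e]]]]]

S → U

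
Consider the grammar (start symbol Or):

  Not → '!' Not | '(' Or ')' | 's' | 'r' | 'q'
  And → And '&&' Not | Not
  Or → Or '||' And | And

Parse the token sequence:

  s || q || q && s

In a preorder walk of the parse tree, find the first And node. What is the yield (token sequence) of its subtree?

s

[Or [Or [Or [And [Not s]]] || [And [Not q]]] || [And [And [Not q]] && [Not s]]]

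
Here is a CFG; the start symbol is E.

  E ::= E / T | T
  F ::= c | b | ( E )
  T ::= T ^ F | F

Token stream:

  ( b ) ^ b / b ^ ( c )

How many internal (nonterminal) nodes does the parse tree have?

[E [E [T [T [F ( [E [T [F b]]] )]] ^ [F b]]] / [T [T [F b]] ^ [F ( [E [T [F c]]] )]]]

16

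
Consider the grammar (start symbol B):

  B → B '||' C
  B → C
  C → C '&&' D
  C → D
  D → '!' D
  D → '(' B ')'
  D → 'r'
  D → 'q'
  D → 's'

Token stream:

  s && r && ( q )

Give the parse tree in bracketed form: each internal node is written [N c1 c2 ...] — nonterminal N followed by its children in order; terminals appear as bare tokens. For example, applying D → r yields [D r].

B
C
C && D
C && D && D
D && D && D
s && D && D
s && r && D
s && r && ( B )
s && r && ( C )
s && r && ( D )
s && r && ( q )

[B [C [C [C [D s]] && [D r]] && [D ( [B [C [D q]]] )]]]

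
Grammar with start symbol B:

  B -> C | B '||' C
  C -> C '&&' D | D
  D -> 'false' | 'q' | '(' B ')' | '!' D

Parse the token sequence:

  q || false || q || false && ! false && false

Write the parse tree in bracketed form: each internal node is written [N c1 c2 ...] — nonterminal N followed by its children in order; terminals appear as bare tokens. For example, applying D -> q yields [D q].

B
B || C
B || C || C
B || C || C || C
C || C || C || C
D || C || C || C
q || C || C || C
q || D || C || C
q || false || C || C
q || false || D || C
q || false || q || C
q || false || q || C && D
q || false || q || C && D && D
q || false || q || D && D && D
q || false || q || false && D && D
q || false || q || false && ! D && D
q || false || q || false && ! false && D
q || false || q || false && ! false && false

[B [B [B [B [C [D q]]] || [C [D false]]] || [C [D q]]] || [C [C [C [D false]] && [D ! [D false]]] && [D false]]]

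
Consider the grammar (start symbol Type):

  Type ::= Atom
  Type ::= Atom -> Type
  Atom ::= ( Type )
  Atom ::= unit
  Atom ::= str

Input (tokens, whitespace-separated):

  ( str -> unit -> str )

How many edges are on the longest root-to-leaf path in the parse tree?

[Type [Atom ( [Type [Atom str] -> [Type [Atom unit] -> [Type [Atom str]]]] )]]

6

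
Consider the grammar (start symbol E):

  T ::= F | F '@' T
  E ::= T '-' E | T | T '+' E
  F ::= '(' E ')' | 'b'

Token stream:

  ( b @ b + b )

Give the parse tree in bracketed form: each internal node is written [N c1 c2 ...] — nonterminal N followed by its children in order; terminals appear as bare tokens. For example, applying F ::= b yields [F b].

E
T
F
( E )
( T + E )
( F @ T + E )
( b @ T + E )
( b @ F + E )
( b @ b + E )
( b @ b + T )
( b @ b + F )
( b @ b + b )

[E [T [F ( [E [T [F b] @ [T [F b]]] + [E [T [F b]]]] )]]]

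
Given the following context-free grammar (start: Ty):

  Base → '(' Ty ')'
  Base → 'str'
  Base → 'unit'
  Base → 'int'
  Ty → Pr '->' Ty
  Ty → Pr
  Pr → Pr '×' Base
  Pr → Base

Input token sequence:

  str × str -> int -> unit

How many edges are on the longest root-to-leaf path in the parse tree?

[Ty [Pr [Pr [Base str]] × [Base str]] -> [Ty [Pr [Base int]] -> [Ty [Pr [Base unit]]]]]

5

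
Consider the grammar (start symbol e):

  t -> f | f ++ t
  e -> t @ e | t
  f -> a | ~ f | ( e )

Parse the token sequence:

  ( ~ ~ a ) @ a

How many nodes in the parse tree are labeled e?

3

[e [t [f ( [e [t [f ~ [f ~ [f a]]]]] )]] @ [e [t [f a]]]]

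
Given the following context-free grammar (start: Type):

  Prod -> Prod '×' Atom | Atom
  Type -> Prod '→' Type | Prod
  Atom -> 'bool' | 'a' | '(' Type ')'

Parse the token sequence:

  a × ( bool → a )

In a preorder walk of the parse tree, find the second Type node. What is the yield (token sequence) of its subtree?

bool → a

[Type [Prod [Prod [Atom a]] × [Atom ( [Type [Prod [Atom bool]] → [Type [Prod [Atom a]]]] )]]]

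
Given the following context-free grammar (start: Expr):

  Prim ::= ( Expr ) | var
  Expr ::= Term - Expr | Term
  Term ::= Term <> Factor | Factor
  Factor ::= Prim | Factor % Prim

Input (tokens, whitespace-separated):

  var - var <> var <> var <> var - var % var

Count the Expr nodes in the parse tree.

3

[Expr [Term [Factor [Prim var]]] - [Expr [Term [Term [Term [Term [Factor [Prim var]]] <> [Factor [Prim var]]] <> [Factor [Prim var]]] <> [Factor [Prim var]]] - [Expr [Term [Factor [Factor [Prim var]] % [Prim var]]]]]]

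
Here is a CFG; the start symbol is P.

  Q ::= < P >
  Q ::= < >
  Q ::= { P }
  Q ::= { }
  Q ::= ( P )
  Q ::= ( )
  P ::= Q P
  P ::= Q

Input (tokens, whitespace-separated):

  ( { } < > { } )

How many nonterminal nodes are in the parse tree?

[P [Q ( [P [Q { }] [P [Q < >] [P [Q { }]]]] )]]

8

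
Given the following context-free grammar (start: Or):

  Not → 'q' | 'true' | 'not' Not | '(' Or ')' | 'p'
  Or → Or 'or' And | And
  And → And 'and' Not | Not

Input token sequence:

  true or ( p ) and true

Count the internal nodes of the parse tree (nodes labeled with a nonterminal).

11

[Or [Or [And [Not true]]] or [And [And [Not ( [Or [And [Not p]]] )]] and [Not true]]]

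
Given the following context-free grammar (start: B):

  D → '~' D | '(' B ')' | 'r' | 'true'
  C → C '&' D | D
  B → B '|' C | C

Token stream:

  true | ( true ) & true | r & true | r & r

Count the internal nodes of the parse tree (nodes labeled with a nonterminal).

[B [B [B [B [C [D true]]] | [C [C [D ( [B [C [D true]]] )]] & [D true]]] | [C [C [D r]] & [D true]]] | [C [C [D r]] & [D r]]]

21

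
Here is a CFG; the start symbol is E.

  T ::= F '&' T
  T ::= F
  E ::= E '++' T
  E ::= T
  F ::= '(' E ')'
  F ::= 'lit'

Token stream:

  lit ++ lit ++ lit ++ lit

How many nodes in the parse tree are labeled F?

4

[E [E [E [E [T [F lit]]] ++ [T [F lit]]] ++ [T [F lit]]] ++ [T [F lit]]]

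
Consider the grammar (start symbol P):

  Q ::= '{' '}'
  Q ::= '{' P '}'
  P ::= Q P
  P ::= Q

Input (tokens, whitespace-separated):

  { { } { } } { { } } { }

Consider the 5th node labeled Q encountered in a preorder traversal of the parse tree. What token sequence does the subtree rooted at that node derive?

[P [Q { [P [Q { }] [P [Q { }]]] }] [P [Q { [P [Q { }]] }] [P [Q { }]]]]

{ }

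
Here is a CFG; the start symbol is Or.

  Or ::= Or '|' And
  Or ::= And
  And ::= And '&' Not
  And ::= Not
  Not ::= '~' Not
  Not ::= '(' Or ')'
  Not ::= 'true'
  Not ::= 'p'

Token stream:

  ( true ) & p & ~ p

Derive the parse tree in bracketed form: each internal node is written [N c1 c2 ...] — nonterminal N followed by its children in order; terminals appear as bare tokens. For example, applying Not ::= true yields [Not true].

Or
And
And & Not
And & Not & Not
Not & Not & Not
( Or ) & Not & Not
( And ) & Not & Not
( Not ) & Not & Not
( true ) & Not & Not
( true ) & p & Not
( true ) & p & ~ Not
( true ) & p & ~ p

[Or [And [And [And [Not ( [Or [And [Not true]]] )]] & [Not p]] & [Not ~ [Not p]]]]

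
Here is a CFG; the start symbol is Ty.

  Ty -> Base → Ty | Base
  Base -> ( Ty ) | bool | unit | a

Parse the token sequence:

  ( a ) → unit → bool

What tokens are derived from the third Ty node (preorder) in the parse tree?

[Ty [Base ( [Ty [Base a]] )] → [Ty [Base unit] → [Ty [Base bool]]]]

unit → bool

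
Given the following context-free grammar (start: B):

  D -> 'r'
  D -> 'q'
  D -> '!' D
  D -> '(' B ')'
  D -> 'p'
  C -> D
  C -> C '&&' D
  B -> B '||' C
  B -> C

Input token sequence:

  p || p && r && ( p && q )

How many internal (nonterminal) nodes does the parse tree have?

[B [B [C [D p]]] || [C [C [C [D p]] && [D r]] && [D ( [B [C [C [D p]] && [D q]]] )]]]

15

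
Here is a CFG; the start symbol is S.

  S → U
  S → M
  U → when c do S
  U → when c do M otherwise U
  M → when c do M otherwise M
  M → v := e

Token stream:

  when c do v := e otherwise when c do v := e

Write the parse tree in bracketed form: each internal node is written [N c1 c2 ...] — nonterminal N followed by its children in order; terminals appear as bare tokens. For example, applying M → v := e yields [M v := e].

[S [U when c do [M v := e] otherwise [U when c do [S [M v := e]]]]]

S
U
when c do M otherwise U
when c do v := e otherwise U
when c do v := e otherwise when c do S
when c do v := e otherwise when c do M
when c do v := e otherwise when c do v := e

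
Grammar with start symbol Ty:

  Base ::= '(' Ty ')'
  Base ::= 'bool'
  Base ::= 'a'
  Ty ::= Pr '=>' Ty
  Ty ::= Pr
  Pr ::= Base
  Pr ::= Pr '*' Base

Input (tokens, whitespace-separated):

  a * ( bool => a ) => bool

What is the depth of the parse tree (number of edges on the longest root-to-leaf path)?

[Ty [Pr [Pr [Base a]] * [Base ( [Ty [Pr [Base bool]] => [Ty [Pr [Base a]]]] )]] => [Ty [Pr [Base bool]]]]

7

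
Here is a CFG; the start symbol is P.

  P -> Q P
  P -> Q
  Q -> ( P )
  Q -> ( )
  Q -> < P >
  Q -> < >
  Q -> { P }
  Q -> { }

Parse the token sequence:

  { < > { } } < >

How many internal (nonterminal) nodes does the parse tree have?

[P [Q { [P [Q < >] [P [Q { }]]] }] [P [Q < >]]]

8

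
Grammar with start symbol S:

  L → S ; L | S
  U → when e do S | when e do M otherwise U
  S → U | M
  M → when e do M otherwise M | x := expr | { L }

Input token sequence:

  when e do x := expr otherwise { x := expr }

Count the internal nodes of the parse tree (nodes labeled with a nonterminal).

[S [M when e do [M x := expr] otherwise [M { [L [S [M x := expr]]] }]]]

7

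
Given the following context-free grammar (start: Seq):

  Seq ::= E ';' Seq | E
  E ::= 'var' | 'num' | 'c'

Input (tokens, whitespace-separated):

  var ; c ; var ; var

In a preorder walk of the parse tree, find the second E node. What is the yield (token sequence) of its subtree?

c

[Seq [E var] ; [Seq [E c] ; [Seq [E var] ; [Seq [E var]]]]]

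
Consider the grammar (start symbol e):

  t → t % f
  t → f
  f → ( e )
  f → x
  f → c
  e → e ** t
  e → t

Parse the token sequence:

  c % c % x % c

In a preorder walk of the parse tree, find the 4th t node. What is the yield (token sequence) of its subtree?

c

[e [t [t [t [t [f c]] % [f c]] % [f x]] % [f c]]]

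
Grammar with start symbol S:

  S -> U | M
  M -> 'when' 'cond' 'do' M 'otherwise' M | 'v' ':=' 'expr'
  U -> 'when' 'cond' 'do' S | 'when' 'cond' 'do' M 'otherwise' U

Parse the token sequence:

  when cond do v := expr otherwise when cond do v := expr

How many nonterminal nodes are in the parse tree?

[S [U when cond do [M v := expr] otherwise [U when cond do [S [M v := expr]]]]]

6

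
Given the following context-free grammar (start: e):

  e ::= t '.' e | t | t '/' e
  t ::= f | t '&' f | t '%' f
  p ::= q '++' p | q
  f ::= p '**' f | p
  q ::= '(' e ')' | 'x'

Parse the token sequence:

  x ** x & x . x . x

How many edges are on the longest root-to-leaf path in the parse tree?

7

[e [t [t [f [p [q x]] ** [f [p [q x]]]]] & [f [p [q x]]]] . [e [t [f [p [q x]]]] . [e [t [f [p [q x]]]]]]]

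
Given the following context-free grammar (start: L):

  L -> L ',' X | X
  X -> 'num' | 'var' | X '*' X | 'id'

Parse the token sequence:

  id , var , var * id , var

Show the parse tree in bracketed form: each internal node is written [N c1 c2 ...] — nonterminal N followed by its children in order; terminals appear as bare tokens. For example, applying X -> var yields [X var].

L
L , X
L , X , X
L , X , X , X
X , X , X , X
id , X , X , X
id , var , X , X
id , var , X * X , X
id , var , var * X , X
id , var , var * id , X
id , var , var * id , var

[L [L [L [L [X id]] , [X var]] , [X [X var] * [X id]]] , [X var]]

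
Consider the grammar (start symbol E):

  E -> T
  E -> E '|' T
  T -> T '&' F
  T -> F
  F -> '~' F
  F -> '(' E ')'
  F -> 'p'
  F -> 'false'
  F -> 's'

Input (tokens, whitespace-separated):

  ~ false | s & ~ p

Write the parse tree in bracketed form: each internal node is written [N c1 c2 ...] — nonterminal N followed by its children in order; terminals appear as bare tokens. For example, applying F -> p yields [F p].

E
E | T
T | T
F | T
~ F | T
~ false | T
~ false | T & F
~ false | F & F
~ false | s & F
~ false | s & ~ F
~ false | s & ~ p

[E [E [T [F ~ [F false]]]] | [T [T [F s]] & [F ~ [F p]]]]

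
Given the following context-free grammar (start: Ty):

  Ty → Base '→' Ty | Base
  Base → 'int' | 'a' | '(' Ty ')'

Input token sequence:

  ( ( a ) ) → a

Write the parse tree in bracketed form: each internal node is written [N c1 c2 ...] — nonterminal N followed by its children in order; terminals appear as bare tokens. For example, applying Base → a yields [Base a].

[Ty [Base ( [Ty [Base ( [Ty [Base a]] )]] )] → [Ty [Base a]]]

Ty
Base → Ty
( Ty ) → Ty
( Base ) → Ty
( ( Ty ) ) → Ty
( ( Base ) ) → Ty
( ( a ) ) → Ty
( ( a ) ) → Base
( ( a ) ) → a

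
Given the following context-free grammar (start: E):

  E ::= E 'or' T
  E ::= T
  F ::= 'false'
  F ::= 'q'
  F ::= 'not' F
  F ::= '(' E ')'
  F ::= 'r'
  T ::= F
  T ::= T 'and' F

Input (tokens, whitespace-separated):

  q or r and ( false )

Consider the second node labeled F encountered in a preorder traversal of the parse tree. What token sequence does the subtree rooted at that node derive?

r

[E [E [T [F q]]] or [T [T [F r]] and [F ( [E [T [F false]]] )]]]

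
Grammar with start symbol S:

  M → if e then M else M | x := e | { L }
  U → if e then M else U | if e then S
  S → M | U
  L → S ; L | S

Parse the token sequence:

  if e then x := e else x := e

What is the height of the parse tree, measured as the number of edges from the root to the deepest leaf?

[S [M if e then [M x := e] else [M x := e]]]

3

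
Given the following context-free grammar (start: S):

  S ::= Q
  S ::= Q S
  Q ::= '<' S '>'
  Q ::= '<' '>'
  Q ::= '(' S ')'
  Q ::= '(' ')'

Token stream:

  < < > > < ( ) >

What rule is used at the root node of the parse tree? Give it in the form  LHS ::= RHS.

S ::= Q S

[S [Q < [S [Q < >]] >] [S [Q < [S [Q ( )]] >]]]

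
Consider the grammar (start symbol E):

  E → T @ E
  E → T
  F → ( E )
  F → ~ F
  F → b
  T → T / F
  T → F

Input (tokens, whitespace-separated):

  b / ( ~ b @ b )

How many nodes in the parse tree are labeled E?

3

[E [T [T [F b]] / [F ( [E [T [F ~ [F b]]] @ [E [T [F b]]]] )]]]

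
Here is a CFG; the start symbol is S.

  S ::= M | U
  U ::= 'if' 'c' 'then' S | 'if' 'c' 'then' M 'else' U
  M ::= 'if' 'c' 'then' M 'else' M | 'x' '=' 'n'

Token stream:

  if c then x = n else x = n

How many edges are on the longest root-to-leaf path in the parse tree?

3

[S [M if c then [M x = n] else [M x = n]]]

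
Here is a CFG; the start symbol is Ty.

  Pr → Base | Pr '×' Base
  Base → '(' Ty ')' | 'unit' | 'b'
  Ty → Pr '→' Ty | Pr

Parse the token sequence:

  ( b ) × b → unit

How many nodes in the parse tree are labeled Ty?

[Ty [Pr [Pr [Base ( [Ty [Pr [Base b]]] )]] × [Base b]] → [Ty [Pr [Base unit]]]]

3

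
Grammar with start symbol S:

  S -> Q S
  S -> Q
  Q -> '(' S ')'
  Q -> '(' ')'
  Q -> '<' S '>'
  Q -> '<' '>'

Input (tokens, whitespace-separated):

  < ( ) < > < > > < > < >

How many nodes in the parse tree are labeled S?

[S [Q < [S [Q ( )] [S [Q < >] [S [Q < >]]]] >] [S [Q < >] [S [Q < >]]]]

6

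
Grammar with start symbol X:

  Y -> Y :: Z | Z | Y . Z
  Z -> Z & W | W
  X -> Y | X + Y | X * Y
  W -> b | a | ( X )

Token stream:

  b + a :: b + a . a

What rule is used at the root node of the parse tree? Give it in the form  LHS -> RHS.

X -> X + Y

[X [X [X [Y [Z [W b]]]] + [Y [Y [Z [W a]]] :: [Z [W b]]]] + [Y [Y [Z [W a]]] . [Z [W a]]]]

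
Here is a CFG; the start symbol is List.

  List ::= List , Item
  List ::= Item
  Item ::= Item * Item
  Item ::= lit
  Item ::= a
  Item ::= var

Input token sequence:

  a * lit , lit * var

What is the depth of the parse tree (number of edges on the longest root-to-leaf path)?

[List [List [Item [Item a] * [Item lit]]] , [Item [Item lit] * [Item var]]]

4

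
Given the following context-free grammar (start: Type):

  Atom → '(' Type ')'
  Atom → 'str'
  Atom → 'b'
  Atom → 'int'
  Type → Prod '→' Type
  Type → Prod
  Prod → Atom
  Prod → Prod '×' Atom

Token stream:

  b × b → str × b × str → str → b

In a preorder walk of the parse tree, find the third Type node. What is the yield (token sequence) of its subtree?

str → b

[Type [Prod [Prod [Atom b]] × [Atom b]] → [Type [Prod [Prod [Prod [Atom str]] × [Atom b]] × [Atom str]] → [Type [Prod [Atom str]] → [Type [Prod [Atom b]]]]]]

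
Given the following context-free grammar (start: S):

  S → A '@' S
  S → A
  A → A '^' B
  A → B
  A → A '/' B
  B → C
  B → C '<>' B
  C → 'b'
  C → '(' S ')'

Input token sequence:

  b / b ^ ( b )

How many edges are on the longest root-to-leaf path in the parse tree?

[S [A [A [A [B [C b]]] / [B [C b]]] ^ [B [C ( [S [A [B [C b]]]] )]]]]

8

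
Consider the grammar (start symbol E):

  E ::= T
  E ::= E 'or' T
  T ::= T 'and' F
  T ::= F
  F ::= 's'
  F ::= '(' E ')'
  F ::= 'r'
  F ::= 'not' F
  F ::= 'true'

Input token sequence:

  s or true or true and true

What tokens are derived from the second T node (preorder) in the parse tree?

[E [E [E [T [F s]]] or [T [F true]]] or [T [T [F true]] and [F true]]]

true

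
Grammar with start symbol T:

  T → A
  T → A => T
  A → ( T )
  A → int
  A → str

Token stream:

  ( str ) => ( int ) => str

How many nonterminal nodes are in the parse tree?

[T [A ( [T [A str]] )] => [T [A ( [T [A int]] )] => [T [A str]]]]

10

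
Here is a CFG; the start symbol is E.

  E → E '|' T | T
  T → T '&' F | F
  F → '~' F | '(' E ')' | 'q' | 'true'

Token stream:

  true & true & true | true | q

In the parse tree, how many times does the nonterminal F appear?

[E [E [E [T [T [T [F true]] & [F true]] & [F true]]] | [T [F true]]] | [T [F q]]]

5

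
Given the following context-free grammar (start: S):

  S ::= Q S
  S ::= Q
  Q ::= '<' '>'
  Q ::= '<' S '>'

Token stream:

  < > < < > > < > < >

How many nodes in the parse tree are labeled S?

[S [Q < >] [S [Q < [S [Q < >]] >] [S [Q < >] [S [Q < >]]]]]

5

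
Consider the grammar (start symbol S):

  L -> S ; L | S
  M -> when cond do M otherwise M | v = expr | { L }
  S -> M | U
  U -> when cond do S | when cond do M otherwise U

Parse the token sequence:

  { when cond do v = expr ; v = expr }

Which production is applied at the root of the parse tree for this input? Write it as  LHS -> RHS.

S -> M

[S [M { [L [S [U when cond do [S [M v = expr]]]] ; [L [S [M v = expr]]]] }]]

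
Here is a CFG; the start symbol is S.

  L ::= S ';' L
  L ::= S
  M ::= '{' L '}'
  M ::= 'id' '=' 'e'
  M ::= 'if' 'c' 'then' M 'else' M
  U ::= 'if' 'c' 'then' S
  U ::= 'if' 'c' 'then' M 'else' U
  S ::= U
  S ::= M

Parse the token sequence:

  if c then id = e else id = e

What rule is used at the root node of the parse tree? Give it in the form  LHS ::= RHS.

S ::= M

[S [M if c then [M id = e] else [M id = e]]]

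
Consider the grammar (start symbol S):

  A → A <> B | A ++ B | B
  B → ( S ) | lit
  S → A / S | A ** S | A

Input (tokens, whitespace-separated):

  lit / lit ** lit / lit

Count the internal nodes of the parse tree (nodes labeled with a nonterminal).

12

[S [A [B lit]] / [S [A [B lit]] ** [S [A [B lit]] / [S [A [B lit]]]]]]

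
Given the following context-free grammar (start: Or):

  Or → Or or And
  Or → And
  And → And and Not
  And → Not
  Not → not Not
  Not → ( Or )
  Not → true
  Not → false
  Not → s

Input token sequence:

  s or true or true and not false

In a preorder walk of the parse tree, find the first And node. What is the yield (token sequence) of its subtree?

[Or [Or [Or [And [Not s]]] or [And [Not true]]] or [And [And [Not true]] and [Not not [Not false]]]]

s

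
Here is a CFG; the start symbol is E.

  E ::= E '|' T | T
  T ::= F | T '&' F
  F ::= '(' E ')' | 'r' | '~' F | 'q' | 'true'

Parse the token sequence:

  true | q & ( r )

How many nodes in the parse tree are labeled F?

4

[E [E [T [F true]]] | [T [T [F q]] & [F ( [E [T [F r]]] )]]]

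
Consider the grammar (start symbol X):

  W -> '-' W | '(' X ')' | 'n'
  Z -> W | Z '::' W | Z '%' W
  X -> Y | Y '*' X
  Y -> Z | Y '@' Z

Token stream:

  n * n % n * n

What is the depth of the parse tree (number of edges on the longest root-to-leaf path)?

[X [Y [Z [W n]]] * [X [Y [Z [Z [W n]] % [W n]]] * [X [Y [Z [W n]]]]]]

6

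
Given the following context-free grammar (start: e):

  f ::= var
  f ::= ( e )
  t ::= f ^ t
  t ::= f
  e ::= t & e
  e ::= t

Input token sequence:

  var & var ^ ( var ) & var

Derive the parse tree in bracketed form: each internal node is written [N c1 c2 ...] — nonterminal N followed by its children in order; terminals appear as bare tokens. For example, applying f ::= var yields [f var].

[e [t [f var]] & [e [t [f var] ^ [t [f ( [e [t [f var]]] )]]] & [e [t [f var]]]]]

e
t & e
f & e
var & e
var & t & e
var & f ^ t & e
var & var ^ t & e
var & var ^ f & e
var & var ^ ( e ) & e
var & var ^ ( t ) & e
var & var ^ ( f ) & e
var & var ^ ( var ) & e
var & var ^ ( var ) & t
var & var ^ ( var ) & f
var & var ^ ( var ) & var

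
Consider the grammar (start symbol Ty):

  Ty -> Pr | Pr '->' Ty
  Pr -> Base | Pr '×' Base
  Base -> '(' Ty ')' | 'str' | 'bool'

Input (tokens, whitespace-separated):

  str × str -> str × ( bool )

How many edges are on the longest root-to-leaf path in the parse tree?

[Ty [Pr [Pr [Base str]] × [Base str]] -> [Ty [Pr [Pr [Base str]] × [Base ( [Ty [Pr [Base bool]]] )]]]]

7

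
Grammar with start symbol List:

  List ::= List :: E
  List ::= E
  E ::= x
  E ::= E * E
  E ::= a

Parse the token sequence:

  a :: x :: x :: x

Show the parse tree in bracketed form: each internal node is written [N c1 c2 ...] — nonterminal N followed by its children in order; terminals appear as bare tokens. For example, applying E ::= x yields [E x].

List
List :: E
List :: E :: E
List :: E :: E :: E
E :: E :: E :: E
a :: E :: E :: E
a :: x :: E :: E
a :: x :: x :: E
a :: x :: x :: x

[List [List [List [List [E a]] :: [E x]] :: [E x]] :: [E x]]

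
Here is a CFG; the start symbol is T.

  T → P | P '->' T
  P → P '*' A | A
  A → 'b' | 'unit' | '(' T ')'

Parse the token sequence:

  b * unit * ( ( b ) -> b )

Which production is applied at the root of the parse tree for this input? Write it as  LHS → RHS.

T → P

[T [P [P [P [A b]] * [A unit]] * [A ( [T [P [A ( [T [P [A b]]] )]] -> [T [P [A b]]]] )]]]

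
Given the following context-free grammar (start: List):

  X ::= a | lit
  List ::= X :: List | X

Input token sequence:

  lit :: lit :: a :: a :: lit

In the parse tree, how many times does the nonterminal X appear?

[List [X lit] :: [List [X lit] :: [List [X a] :: [List [X a] :: [List [X lit]]]]]]

5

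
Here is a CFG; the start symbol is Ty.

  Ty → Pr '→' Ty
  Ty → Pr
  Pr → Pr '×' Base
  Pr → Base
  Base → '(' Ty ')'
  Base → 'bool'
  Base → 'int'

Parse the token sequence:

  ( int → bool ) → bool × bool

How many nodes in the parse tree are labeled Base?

[Ty [Pr [Base ( [Ty [Pr [Base int]] → [Ty [Pr [Base bool]]]] )]] → [Ty [Pr [Pr [Base bool]] × [Base bool]]]]

5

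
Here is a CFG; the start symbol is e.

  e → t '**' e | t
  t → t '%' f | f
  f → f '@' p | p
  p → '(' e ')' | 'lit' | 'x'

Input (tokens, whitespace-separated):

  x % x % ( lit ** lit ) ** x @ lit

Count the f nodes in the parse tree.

7

[e [t [t [t [f [p x]]] % [f [p x]]] % [f [p ( [e [t [f [p lit]]] ** [e [t [f [p lit]]]]] )]]] ** [e [t [f [f [p x]] @ [p lit]]]]]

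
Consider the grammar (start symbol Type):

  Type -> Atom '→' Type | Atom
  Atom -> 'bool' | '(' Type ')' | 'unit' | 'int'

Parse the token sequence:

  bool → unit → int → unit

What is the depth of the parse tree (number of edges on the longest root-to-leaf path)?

[Type [Atom bool] → [Type [Atom unit] → [Type [Atom int] → [Type [Atom unit]]]]]

5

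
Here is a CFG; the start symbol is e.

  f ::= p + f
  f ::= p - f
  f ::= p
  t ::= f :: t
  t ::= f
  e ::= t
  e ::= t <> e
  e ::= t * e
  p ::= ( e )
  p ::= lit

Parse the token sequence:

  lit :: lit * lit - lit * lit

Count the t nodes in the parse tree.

[e [t [f [p lit]] :: [t [f [p lit]]]] * [e [t [f [p lit] - [f [p lit]]]] * [e [t [f [p lit]]]]]]

4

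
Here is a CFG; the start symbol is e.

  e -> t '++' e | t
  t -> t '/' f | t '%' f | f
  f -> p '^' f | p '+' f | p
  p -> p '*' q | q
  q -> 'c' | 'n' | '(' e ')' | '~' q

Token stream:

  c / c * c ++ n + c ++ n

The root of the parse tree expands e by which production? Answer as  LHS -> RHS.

e -> t '++' e

[e [t [t [f [p [q c]]]] / [f [p [p [q c]] * [q c]]]] ++ [e [t [f [p [q n]] + [f [p [q c]]]]] ++ [e [t [f [p [q n]]]]]]]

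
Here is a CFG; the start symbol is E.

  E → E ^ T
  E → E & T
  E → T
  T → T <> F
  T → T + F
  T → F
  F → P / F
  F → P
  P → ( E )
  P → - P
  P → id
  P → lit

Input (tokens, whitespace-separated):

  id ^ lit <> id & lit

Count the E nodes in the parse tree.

3

[E [E [E [T [F [P id]]]] ^ [T [T [F [P lit]]] <> [F [P id]]]] & [T [F [P lit]]]]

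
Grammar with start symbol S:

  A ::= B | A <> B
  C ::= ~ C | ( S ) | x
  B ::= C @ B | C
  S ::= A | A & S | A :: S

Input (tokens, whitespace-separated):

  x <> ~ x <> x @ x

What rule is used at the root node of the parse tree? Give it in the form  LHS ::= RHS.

S ::= A

[S [A [A [A [B [C x]]] <> [B [C ~ [C x]]]] <> [B [C x] @ [B [C x]]]]]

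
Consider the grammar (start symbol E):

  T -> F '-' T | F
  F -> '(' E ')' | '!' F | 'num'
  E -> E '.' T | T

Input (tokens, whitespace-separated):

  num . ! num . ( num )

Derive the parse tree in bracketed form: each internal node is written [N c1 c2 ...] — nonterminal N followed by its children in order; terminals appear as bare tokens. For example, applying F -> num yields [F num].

[E [E [E [T [F num]]] . [T [F ! [F num]]]] . [T [F ( [E [T [F num]]] )]]]

E
E . T
E . T . T
T . T . T
F . T . T
num . T . T
num . F . T
num . ! F . T
num . ! num . T
num . ! num . F
num . ! num . ( E )
num . ! num . ( T )
num . ! num . ( F )
num . ! num . ( num )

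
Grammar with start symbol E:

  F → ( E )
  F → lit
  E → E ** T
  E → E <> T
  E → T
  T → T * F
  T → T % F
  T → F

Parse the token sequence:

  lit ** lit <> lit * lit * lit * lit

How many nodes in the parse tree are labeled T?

[E [E [E [T [F lit]]] ** [T [F lit]]] <> [T [T [T [T [F lit]] * [F lit]] * [F lit]] * [F lit]]]

6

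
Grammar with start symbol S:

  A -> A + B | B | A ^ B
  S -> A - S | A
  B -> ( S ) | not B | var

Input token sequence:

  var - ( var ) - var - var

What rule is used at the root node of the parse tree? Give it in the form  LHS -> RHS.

[S [A [B var]] - [S [A [B ( [S [A [B var]]] )]] - [S [A [B var]] - [S [A [B var]]]]]]

S -> A - S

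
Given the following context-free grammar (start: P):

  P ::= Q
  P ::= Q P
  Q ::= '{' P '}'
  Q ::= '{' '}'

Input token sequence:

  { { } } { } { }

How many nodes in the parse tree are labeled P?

[P [Q { [P [Q { }]] }] [P [Q { }] [P [Q { }]]]]

4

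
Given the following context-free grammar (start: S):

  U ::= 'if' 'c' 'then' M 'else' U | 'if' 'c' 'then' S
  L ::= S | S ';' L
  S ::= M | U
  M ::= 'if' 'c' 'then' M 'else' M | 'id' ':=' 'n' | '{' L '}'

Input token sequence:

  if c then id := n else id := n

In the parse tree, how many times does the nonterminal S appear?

1

[S [M if c then [M id := n] else [M id := n]]]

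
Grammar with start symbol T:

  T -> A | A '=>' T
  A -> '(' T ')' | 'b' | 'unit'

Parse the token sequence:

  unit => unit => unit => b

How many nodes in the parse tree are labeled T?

[T [A unit] => [T [A unit] => [T [A unit] => [T [A b]]]]]

4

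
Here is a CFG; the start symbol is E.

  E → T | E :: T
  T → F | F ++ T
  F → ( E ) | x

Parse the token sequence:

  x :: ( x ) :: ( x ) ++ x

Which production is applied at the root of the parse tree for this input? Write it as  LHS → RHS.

[E [E [E [T [F x]]] :: [T [F ( [E [T [F x]]] )]]] :: [T [F ( [E [T [F x]]] )] ++ [T [F x]]]]

E → E :: T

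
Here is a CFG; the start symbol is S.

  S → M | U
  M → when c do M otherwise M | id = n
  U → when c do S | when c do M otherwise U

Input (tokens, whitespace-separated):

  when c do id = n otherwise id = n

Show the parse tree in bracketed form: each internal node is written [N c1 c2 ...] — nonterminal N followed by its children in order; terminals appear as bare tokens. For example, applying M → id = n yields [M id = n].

[S [M when c do [M id = n] otherwise [M id = n]]]

S
M
when c do M otherwise M
when c do id = n otherwise M
when c do id = n otherwise id = n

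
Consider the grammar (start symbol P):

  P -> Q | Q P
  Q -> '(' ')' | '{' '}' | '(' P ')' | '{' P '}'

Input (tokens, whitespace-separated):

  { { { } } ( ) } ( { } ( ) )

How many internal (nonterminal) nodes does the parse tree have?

[P [Q { [P [Q { [P [Q { }]] }] [P [Q ( )]]] }] [P [Q ( [P [Q { }] [P [Q ( )]]] )]]]

14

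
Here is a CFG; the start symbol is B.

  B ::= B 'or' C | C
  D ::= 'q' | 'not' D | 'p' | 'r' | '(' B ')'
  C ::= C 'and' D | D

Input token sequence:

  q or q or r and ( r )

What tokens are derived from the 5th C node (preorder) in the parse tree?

r

[B [B [B [C [D q]]] or [C [D q]]] or [C [C [D r]] and [D ( [B [C [D r]]] )]]]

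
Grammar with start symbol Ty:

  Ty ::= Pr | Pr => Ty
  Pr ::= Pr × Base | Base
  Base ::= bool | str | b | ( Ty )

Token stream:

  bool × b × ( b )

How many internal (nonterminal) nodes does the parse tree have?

[Ty [Pr [Pr [Pr [Base bool]] × [Base b]] × [Base ( [Ty [Pr [Base b]]] )]]]

10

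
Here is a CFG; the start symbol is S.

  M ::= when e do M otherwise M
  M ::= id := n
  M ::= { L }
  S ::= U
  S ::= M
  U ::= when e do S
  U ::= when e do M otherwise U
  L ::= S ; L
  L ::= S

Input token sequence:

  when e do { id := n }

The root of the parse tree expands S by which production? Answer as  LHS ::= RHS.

S ::= U

[S [U when e do [S [M { [L [S [M id := n]]] }]]]]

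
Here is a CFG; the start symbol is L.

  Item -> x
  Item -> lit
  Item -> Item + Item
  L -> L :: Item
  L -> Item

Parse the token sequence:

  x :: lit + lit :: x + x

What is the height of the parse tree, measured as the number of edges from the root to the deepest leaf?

4

[L [L [L [Item x]] :: [Item [Item lit] + [Item lit]]] :: [Item [Item x] + [Item x]]]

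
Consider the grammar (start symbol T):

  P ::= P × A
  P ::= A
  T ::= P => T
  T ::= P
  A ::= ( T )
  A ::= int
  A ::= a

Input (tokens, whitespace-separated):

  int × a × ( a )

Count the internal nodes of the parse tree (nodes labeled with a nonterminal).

[T [P [P [P [A int]] × [A a]] × [A ( [T [P [A a]]] )]]]

10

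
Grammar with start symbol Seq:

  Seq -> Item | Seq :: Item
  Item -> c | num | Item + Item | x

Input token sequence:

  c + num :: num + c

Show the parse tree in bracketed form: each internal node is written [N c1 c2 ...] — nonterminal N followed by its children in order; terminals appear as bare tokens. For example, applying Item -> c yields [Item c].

[Seq [Seq [Item [Item c] + [Item num]]] :: [Item [Item num] + [Item c]]]

Seq
Seq :: Item
Item :: Item
Item + Item :: Item
c + Item :: Item
c + num :: Item
c + num :: Item + Item
c + num :: num + Item
c + num :: num + c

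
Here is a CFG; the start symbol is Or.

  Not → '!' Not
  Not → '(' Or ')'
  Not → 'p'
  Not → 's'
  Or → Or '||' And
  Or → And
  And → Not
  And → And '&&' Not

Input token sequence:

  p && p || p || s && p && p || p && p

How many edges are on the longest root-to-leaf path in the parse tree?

[Or [Or [Or [Or [And [And [Not p]] && [Not p]]] || [And [Not p]]] || [And [And [And [Not s]] && [Not p]] && [Not p]]] || [And [And [Not p]] && [Not p]]]

7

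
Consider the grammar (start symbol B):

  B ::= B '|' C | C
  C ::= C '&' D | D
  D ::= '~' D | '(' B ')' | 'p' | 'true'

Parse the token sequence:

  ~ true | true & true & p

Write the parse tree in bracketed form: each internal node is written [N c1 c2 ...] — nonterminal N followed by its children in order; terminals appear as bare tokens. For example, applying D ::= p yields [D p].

[B [B [C [D ~ [D true]]]] | [C [C [C [D true]] & [D true]] & [D p]]]

B
B | C
C | C
D | C
~ D | C
~ true | C
~ true | C & D
~ true | C & D & D
~ true | D & D & D
~ true | true & D & D
~ true | true & true & D
~ true | true & true & p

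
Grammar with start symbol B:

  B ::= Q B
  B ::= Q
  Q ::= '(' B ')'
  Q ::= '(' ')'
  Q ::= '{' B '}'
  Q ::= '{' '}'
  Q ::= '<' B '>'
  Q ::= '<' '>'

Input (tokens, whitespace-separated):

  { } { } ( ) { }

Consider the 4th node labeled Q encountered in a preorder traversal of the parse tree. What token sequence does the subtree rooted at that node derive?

[B [Q { }] [B [Q { }] [B [Q ( )] [B [Q { }]]]]]

{ }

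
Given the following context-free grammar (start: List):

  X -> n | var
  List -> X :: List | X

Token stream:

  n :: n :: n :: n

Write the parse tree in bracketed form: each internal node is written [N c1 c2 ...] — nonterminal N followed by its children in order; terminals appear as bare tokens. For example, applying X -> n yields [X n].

List
X :: List
n :: List
n :: X :: List
n :: n :: List
n :: n :: X :: List
n :: n :: n :: List
n :: n :: n :: X
n :: n :: n :: n

[List [X n] :: [List [X n] :: [List [X n] :: [List [X n]]]]]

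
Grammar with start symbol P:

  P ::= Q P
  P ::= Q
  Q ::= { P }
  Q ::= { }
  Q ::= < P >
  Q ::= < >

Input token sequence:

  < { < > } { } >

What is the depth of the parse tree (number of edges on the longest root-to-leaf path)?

6

[P [Q < [P [Q { [P [Q < >]] }] [P [Q { }]]] >]]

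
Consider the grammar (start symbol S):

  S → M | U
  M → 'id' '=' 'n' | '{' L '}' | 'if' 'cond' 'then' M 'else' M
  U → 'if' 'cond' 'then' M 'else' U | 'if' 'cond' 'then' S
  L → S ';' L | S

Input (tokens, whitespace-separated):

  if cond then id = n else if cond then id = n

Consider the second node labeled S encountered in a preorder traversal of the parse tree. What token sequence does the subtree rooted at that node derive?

[S [U if cond then [M id = n] else [U if cond then [S [M id = n]]]]]

id = n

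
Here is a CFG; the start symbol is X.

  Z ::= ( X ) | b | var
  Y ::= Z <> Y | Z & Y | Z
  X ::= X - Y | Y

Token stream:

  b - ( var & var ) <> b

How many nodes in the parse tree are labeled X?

3

[X [X [Y [Z b]]] - [Y [Z ( [X [Y [Z var] & [Y [Z var]]]] )] <> [Y [Z b]]]]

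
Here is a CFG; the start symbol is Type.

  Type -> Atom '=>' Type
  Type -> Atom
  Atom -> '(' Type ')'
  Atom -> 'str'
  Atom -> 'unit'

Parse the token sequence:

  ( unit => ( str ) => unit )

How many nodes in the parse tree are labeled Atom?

[Type [Atom ( [Type [Atom unit] => [Type [Atom ( [Type [Atom str]] )] => [Type [Atom unit]]]] )]]

5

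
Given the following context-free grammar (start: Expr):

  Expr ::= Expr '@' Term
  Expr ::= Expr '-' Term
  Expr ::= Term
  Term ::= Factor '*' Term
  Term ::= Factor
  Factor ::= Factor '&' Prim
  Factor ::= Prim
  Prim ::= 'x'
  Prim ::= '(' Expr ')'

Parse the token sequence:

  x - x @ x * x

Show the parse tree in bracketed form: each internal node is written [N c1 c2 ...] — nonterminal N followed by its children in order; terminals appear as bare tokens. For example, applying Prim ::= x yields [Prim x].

Expr
Expr @ Term
Expr - Term @ Term
Term - Term @ Term
Factor - Term @ Term
Prim - Term @ Term
x - Term @ Term
x - Factor @ Term
x - Prim @ Term
x - x @ Term
x - x @ Factor * Term
x - x @ Prim * Term
x - x @ x * Term
x - x @ x * Factor
x - x @ x * Prim
x - x @ x * x

[Expr [Expr [Expr [Term [Factor [Prim x]]]] - [Term [Factor [Prim x]]]] @ [Term [Factor [Prim x]] * [Term [Factor [Prim x]]]]]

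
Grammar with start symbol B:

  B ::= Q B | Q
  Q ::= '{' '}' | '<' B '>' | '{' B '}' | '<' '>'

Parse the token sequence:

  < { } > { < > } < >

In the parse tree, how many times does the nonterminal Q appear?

5

[B [Q < [B [Q { }]] >] [B [Q { [B [Q < >]] }] [B [Q < >]]]]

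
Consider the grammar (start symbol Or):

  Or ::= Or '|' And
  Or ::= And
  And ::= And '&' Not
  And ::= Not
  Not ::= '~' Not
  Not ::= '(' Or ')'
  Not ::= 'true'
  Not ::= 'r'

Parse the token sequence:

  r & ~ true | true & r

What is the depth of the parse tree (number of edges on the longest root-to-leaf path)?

[Or [Or [And [And [Not r]] & [Not ~ [Not true]]]] | [And [And [Not true]] & [Not r]]]

5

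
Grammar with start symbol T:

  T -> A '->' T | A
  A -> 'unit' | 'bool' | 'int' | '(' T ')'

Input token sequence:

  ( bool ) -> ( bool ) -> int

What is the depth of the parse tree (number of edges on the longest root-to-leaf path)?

[T [A ( [T [A bool]] )] -> [T [A ( [T [A bool]] )] -> [T [A int]]]]

5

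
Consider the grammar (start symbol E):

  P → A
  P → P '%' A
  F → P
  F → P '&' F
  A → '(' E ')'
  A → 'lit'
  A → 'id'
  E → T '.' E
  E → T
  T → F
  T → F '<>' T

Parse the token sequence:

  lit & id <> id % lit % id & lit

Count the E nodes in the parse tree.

1

[E [T [F [P [A lit]] & [F [P [A id]]]] <> [T [F [P [P [P [A id]] % [A lit]] % [A id]] & [F [P [A lit]]]]]]]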